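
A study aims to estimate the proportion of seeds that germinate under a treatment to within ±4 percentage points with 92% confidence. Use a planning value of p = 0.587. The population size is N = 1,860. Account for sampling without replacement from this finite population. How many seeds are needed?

For a proportion with margin E = 0.04 at 92% confidence, z = 1.751.
n = p̂(1−p̂)(z/E)² = 0.587 × 0.413 × (1.751/0.04)² = 464.56 — call this n₀.
Finite-population correction with N = 1,860: n = n₀ / (1 + (n₀−1)/N) = 464.56 / 1.249 = 371.95
Round up: n = 372.

n = 372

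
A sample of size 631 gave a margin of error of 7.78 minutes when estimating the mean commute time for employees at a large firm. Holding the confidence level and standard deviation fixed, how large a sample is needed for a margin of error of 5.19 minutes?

n = 1418

Margin of error scales as 1/√n, so n₂ = n₁·(E₁/E₂)².
n₂ = 631 × (7.78/5.19)² = 631 × 2.247 = 1417.86
Round up: n₂ = 1418.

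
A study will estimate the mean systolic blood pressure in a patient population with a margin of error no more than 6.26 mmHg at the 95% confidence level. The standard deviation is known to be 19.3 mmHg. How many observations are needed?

For a mean, the margin of error is E = z·σ/√n, so n = (zσ/E)².
At 95% confidence, z = 1.960.
n = (1.960 × 19.3 / 6.26)² = 36.52
Round up: n = 37.

37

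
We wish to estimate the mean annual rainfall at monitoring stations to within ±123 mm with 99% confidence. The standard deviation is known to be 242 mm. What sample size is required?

For a mean, the margin of error is E = z·σ/√n, so n = (zσ/E)².
At 99% confidence, z = 2.576.
n = (2.576 × 242 / 123)² = 25.69
Round up: n = 26.

26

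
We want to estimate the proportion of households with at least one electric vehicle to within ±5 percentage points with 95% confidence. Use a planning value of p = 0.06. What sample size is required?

For a proportion with margin E = 0.05 at 95% confidence, z = 1.960.
n = p̂(1−p̂)(z/E)² = 0.06 × 0.94 × (1.960/0.05)² = 86.67
Round up: n = 87.

n = 87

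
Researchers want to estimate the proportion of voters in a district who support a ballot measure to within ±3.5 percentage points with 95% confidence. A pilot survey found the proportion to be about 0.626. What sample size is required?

735

For a proportion with margin E = 0.035 at 95% confidence, z = 1.960.
n = p̂(1−p̂)(z/E)² = 0.626 × 0.374 × (1.960/0.035)² = 734.21
Round up: n = 735.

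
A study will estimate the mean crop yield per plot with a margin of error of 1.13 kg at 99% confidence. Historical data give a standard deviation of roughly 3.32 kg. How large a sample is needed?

For a mean, the margin of error is E = z·σ/√n, so n = (zσ/E)².
At 99% confidence, z = 2.576.
n = (2.576 × 3.32 / 1.13)² = 57.28
Round up: n = 58.

58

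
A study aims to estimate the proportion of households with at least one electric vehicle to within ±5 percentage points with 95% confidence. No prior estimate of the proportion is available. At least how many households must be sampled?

For a proportion with margin E = 0.05 at 95% confidence, z = 1.960.
With no prior estimate, use p = 0.5, which maximizes p(1−p) at 0.25.
n = 0.25 × (z/E)² = 0.25 × (1.960/0.05)² = 384.16
Round up: n = 385.

385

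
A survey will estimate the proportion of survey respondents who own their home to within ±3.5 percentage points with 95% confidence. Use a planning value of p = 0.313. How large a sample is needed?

For a proportion with margin E = 0.035 at 95% confidence, z = 1.960.
n = p̂(1−p̂)(z/E)² = 0.313 × 0.687 × (1.960/0.035)² = 674.34
Round up: n = 675.

675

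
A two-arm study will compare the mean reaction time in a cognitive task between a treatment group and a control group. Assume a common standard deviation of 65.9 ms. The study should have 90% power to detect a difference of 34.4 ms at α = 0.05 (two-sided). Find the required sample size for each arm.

For two equal groups, n per group = 2·((z_{α/2} + z_β)·σ/δ)².
z_{α/2} = 1.960; z_β = 1.282 (power 90%).
n = 2 × (3.242 × 65.9 / 34.4)² = 2 × 38.57 = 77.14
Round up: n = 78 per group.

78 per group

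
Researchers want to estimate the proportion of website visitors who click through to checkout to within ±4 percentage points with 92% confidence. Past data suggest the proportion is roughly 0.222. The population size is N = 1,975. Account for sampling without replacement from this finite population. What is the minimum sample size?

For a proportion with margin E = 0.04 at 92% confidence, z = 1.751.
n = p̂(1−p̂)(z/E)² = 0.222 × 0.778 × (1.751/0.04)² = 330.97 — call this n₀.
Finite-population correction with N = 1,975: n = n₀ / (1 + (n₀−1)/N) = 330.97 / 1.167 = 283.61
Round up: n = 284.

284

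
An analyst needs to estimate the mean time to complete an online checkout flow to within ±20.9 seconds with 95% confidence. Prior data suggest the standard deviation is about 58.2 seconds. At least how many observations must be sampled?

30

For a mean, the margin of error is E = z·σ/√n, so n = (zσ/E)².
At 95% confidence, z = 1.960.
n = (1.960 × 58.2 / 20.9)² = 29.79
Round up: n = 30.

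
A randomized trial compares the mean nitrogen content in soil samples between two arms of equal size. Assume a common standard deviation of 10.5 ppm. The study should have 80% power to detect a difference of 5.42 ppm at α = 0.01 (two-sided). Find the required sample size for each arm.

88 per group

For two equal groups, n per group = 2·((z_{α/2} + z_β)·σ/δ)².
z_{α/2} = 2.576; z_β = 0.842 (power 80%).
n = 2 × (3.418 × 10.5 / 5.42)² = 2 × 43.85 = 87.70
Round up: n = 88 per group.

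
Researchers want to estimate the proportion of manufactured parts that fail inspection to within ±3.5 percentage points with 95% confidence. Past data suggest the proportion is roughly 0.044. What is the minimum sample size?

For a proportion with margin E = 0.035 at 95% confidence, z = 1.960.
n = p̂(1−p̂)(z/E)² = 0.044 × 0.956 × (1.960/0.035)² = 131.91
Round up: n = 132.

132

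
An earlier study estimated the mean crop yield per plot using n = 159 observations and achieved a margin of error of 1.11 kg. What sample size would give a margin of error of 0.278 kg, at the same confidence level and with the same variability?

2535

Margin of error scales as 1/√n, so n₂ = n₁·(E₁/E₂)².
n₂ = 159 × (1.11/0.278)² = 159 × 15.94 = 2534.46
Round up: n₂ = 2535.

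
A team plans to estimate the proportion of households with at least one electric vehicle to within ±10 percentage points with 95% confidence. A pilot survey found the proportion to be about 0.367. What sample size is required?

90

For a proportion with margin E = 0.1 at 95% confidence, z = 1.960.
n = p̂(1−p̂)(z/E)² = 0.367 × 0.633 × (1.960/0.1)² = 89.24
Round up: n = 90.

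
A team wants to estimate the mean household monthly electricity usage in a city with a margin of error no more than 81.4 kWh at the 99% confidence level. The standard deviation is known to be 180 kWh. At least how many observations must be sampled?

33

For a mean, the margin of error is E = z·σ/√n, so n = (zσ/E)².
At 99% confidence, z = 2.576.
n = (2.576 × 180 / 81.4)² = 32.45
Round up: n = 33.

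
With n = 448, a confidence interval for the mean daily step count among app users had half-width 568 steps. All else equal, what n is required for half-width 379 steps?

1007

Margin of error scales as 1/√n, so n₂ = n₁·(E₁/E₂)².
n₂ = 448 × (568/379)² = 448 × 2.246 = 1006.21
Round up: n₂ = 1007.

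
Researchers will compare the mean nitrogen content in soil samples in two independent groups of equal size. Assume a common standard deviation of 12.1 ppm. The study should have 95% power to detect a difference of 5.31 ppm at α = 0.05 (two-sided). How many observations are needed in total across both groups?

270 total

For two equal groups, n per group = 2·((z_{α/2} + z_β)·σ/δ)².
z_{α/2} = 1.960; z_β = 1.645 (power 95%).
n = 2 × (3.605 × 12.1 / 5.31)² = 2 × 67.48 = 134.96
Round up: n = 135 per group.
Total across both groups: 2 × 135 = 270.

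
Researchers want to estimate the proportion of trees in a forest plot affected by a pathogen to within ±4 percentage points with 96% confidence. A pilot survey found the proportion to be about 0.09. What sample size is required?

For a proportion with margin E = 0.04 at 96% confidence, z = 2.054.
n = p̂(1−p̂)(z/E)² = 0.09 × 0.91 × (2.054/0.04)² = 215.96
Round up: n = 216.

216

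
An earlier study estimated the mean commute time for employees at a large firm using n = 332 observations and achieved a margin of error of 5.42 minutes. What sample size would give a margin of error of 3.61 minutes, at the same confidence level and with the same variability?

Margin of error scales as 1/√n, so n₂ = n₁·(E₁/E₂)².
n₂ = 332 × (5.42/3.61)² = 332 × 2.254 = 748.33
Round up: n₂ = 749.

749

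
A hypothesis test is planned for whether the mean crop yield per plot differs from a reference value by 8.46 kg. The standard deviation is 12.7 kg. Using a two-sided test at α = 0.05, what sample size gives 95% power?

n = 30

For a one-sample z-test, n = ((z_{α/2} + z_β)·σ/δ)².
z_{α/2} = 1.960 (two-sided α = 0.05); z_β = 1.645 (power 95% → β = 0.05).
n = (3.605 × 12.7 / 8.46)² = 29.29
Round up: n = 30.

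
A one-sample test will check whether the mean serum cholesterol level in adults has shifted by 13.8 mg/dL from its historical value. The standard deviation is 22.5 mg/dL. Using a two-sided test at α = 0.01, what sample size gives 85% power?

For a one-sample z-test, n = ((z_{α/2} + z_β)·σ/δ)².
z_{α/2} = 2.576 (two-sided α = 0.01); z_β = 1.036 (power 85% → β = 0.15).
n = (3.612 × 22.5 / 13.8)² = 34.68
Round up: n = 35.

n = 35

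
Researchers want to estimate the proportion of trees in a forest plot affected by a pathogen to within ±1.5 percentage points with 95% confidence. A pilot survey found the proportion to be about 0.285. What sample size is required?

3480

For a proportion with margin E = 0.015 at 95% confidence, z = 1.960.
n = p̂(1−p̂)(z/E)² = 0.285 × 0.715 × (1.960/0.015)² = 3479.21
Round up: n = 3480.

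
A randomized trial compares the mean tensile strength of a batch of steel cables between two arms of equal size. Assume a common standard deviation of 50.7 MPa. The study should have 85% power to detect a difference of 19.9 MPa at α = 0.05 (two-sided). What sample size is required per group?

117 per group

For two equal groups, n per group = 2·((z_{α/2} + z_β)·σ/δ)².
z_{α/2} = 1.960; z_β = 1.036 (power 85%).
n = 2 × (2.996 × 50.7 / 19.9)² = 2 × 58.26 = 116.52
Round up: n = 117 per group.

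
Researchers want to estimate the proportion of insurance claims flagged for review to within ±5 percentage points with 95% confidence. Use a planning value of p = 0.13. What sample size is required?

For a proportion with margin E = 0.05 at 95% confidence, z = 1.960.
n = p̂(1−p̂)(z/E)² = 0.13 × 0.87 × (1.960/0.05)² = 173.79
Round up: n = 174.

n = 174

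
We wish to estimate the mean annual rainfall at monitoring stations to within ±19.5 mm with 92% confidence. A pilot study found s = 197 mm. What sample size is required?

313

For a mean, the margin of error is E = z·σ/√n, so n = (zσ/E)².
At 92% confidence, z = 1.751.
n = (1.751 × 197 / 19.5)² = 312.92
Round up: n = 313.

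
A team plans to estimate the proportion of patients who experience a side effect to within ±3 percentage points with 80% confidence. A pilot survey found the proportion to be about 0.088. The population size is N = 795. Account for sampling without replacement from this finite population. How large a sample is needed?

For a proportion with margin E = 0.03 at 80% confidence, z = 1.282.
n = p̂(1−p̂)(z/E)² = 0.088 × 0.912 × (1.282/0.03)² = 146.56 — call this n₀.
Finite-population correction with N = 795: n = n₀ / (1 + (n₀−1)/N) = 146.56 / 1.183 = 123.89
Round up: n = 124.

124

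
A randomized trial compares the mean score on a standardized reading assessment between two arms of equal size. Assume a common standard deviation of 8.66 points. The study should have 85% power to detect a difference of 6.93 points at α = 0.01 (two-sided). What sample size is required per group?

41 per group

For two equal groups, n per group = 2·((z_{α/2} + z_β)·σ/δ)².
z_{α/2} = 2.576; z_β = 1.036 (power 85%).
n = 2 × (3.612 × 8.66 / 6.93)² = 2 × 20.37 = 40.74
Round up: n = 41 per group.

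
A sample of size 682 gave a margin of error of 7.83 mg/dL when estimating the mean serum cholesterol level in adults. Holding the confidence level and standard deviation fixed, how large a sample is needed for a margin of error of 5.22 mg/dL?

Margin of error scales as 1/√n, so n₂ = n₁·(E₁/E₂)².
n₂ = 682 × (7.83/5.22)² = 682 × 2.25 = 1534.50
Round up: n₂ = 1535.

1535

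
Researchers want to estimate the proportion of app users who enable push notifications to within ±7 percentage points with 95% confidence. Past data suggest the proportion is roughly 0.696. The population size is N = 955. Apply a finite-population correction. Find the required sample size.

For a proportion with margin E = 0.07 at 95% confidence, z = 1.960.
n = p̂(1−p̂)(z/E)² = 0.696 × 0.304 × (1.960/0.07)² = 165.88 — call this n₀.
Finite-population correction with N = 955: n = n₀ / (1 + (n₀−1)/N) = 165.88 / 1.173 = 141.42
Round up: n = 142.

142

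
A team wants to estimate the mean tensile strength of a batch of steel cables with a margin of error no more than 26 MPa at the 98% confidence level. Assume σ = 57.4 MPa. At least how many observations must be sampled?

27

For a mean, the margin of error is E = z·σ/√n, so n = (zσ/E)².
At 98% confidence, z = 2.326.
n = (2.326 × 57.4 / 26)² = 26.37
Round up: n = 27.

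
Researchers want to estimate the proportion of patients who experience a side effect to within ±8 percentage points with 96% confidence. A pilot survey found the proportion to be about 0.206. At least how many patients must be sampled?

For a proportion with margin E = 0.08 at 96% confidence, z = 2.054.
n = p̂(1−p̂)(z/E)² = 0.206 × 0.794 × (2.054/0.08)² = 107.82
Round up: n = 108.

n = 108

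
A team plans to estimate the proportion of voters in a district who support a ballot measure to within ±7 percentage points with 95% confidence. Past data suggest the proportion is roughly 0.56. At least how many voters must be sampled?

194

For a proportion with margin E = 0.07 at 95% confidence, z = 1.960.
n = p̂(1−p̂)(z/E)² = 0.56 × 0.44 × (1.960/0.07)² = 193.18
Round up: n = 194.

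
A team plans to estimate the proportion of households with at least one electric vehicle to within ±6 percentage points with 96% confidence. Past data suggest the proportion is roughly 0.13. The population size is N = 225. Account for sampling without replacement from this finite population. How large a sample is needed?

n = 84

For a proportion with margin E = 0.06 at 96% confidence, z = 2.054.
n = p̂(1−p̂)(z/E)² = 0.13 × 0.87 × (2.054/0.06)² = 132.54 — call this n₀.
Finite-population correction with N = 225: n = n₀ / (1 + (n₀−1)/N) = 132.54 / 1.585 = 83.62
Round up: n = 84.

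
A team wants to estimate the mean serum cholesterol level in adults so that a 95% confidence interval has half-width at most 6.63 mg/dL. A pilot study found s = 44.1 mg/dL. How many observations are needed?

For a mean, the margin of error is E = z·σ/√n, so n = (zσ/E)².
At 95% confidence, z = 1.960.
n = (1.960 × 44.1 / 6.63)² = 169.97
Round up: n = 170.

n = 170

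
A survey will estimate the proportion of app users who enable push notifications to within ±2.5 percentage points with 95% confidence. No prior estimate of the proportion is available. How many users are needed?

1537

For a proportion with margin E = 0.025 at 95% confidence, z = 1.960.
With no prior estimate, use p = 0.5, which maximizes p(1−p) at 0.25.
n = 0.25 × (z/E)² = 0.25 × (1.960/0.025)² = 1536.64
Round up: n = 1537.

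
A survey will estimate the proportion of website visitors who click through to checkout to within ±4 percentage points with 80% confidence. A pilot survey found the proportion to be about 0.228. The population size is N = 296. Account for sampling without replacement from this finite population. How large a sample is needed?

For a proportion with margin E = 0.04 at 80% confidence, z = 1.282.
n = p̂(1−p̂)(z/E)² = 0.228 × 0.772 × (1.282/0.04)² = 180.80 — call this n₀.
Finite-population correction with N = 296: n = n₀ / (1 + (n₀−1)/N) = 180.80 / 1.607 = 112.51
Round up: n = 113.

113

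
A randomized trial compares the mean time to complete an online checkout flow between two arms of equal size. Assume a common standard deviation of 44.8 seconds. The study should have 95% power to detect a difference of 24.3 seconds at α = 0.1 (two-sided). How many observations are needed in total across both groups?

For two equal groups, n per group = 2·((z_{α/2} + z_β)·σ/δ)².
z_{α/2} = 1.645; z_β = 1.645 (power 95%).
n = 2 × (3.290 × 44.8 / 24.3)² = 2 × 36.79 = 73.58
Round up: n = 74 per group.
Total across both groups: 2 × 74 = 148.

148 total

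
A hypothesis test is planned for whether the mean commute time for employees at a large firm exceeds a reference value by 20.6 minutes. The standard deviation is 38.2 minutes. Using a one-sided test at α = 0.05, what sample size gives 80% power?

22

For a one-sample z-test, n = ((z_α + z_β)·σ/δ)².
z_α = 1.645 (one-sided α = 0.05); z_β = 0.842 (power 80% → β = 0.2).
n = (2.487 × 38.2 / 20.6)² = 21.27
Round up: n = 22.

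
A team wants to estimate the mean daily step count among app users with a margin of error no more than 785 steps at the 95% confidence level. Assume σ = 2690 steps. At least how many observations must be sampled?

For a mean, the margin of error is E = z·σ/√n, so n = (zσ/E)².
At 95% confidence, z = 1.960.
n = (1.960 × 2690 / 785)² = 45.11
Round up: n = 46.

n = 46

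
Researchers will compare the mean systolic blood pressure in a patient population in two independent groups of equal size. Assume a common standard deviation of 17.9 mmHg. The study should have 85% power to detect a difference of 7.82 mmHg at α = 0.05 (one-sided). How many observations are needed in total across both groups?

152 total

For two equal groups, n per group = 2·((z_α + z_β)·σ/δ)².
z_α = 1.645; z_β = 1.036 (power 85%).
n = 2 × (2.681 × 17.9 / 7.82)² = 2 × 37.66 = 75.32
Round up: n = 76 per group.
Total across both groups: 2 × 76 = 152.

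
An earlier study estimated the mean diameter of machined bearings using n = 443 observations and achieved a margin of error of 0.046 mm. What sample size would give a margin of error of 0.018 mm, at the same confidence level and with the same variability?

Margin of error scales as 1/√n, so n₂ = n₁·(E₁/E₂)².
n₂ = 443 × (0.046/0.018)² = 443 × 6.531 = 2893.23
Round up: n₂ = 2894.

2894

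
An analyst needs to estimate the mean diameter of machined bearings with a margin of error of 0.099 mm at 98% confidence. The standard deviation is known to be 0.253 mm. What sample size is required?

For a mean, the margin of error is E = z·σ/√n, so n = (zσ/E)².
At 98% confidence, z = 2.326.
n = (2.326 × 0.253 / 0.099)² = 35.33
Round up: n = 36.

36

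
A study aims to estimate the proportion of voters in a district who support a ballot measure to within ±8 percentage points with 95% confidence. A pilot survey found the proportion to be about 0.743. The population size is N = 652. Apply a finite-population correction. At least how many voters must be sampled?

For a proportion with margin E = 0.08 at 95% confidence, z = 1.960.
n = p̂(1−p̂)(z/E)² = 0.743 × 0.257 × (1.960/0.08)² = 114.62 — call this n₀.
Finite-population correction with N = 652: n = n₀ / (1 + (n₀−1)/N) = 114.62 / 1.174 = 97.63
Round up: n = 98.

98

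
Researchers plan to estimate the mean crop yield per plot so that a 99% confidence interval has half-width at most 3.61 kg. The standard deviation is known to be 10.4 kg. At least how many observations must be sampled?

56

For a mean, the margin of error is E = z·σ/√n, so n = (zσ/E)².
At 99% confidence, z = 2.576.
n = (2.576 × 10.4 / 3.61)² = 55.07
Round up: n = 56.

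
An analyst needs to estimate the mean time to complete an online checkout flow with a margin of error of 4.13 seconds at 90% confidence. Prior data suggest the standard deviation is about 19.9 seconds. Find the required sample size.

63

For a mean, the margin of error is E = z·σ/√n, so n = (zσ/E)².
At 90% confidence, z = 1.645.
n = (1.645 × 19.9 / 4.13)² = 62.83
Round up: n = 63.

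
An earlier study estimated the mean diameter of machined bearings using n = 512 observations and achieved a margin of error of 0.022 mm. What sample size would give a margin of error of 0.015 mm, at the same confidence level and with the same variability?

Margin of error scales as 1/√n, so n₂ = n₁·(E₁/E₂)².
n₂ = 512 × (0.022/0.015)² = 512 × 2.151 = 1101.31
Round up: n₂ = 1102.

n = 1102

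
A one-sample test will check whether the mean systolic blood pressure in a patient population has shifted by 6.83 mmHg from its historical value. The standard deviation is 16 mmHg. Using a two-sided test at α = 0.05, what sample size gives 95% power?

n = 72

For a one-sample z-test, n = ((z_{α/2} + z_β)·σ/δ)².
z_{α/2} = 1.960 (two-sided α = 0.05); z_β = 1.645 (power 95% → β = 0.05).
n = (3.605 × 16 / 6.83)² = 71.32
Round up: n = 72.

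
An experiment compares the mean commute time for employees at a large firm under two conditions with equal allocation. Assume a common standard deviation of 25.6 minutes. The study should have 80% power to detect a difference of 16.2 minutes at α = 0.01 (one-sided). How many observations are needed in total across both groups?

For two equal groups, n per group = 2·((z_α + z_β)·σ/δ)².
z_α = 2.326; z_β = 0.842 (power 80%).
n = 2 × (3.168 × 25.6 / 16.2)² = 2 × 25.06 = 50.12
Round up: n = 51 per group.
Total across both groups: 2 × 51 = 102.

102 total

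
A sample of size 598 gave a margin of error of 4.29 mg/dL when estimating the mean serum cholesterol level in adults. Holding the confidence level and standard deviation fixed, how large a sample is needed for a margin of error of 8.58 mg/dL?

n = 150

Margin of error scales as 1/√n, so n₂ = n₁·(E₁/E₂)².
n₂ = 598 × (4.29/8.58)² = 598 × 0.25 = 149.50
Round up: n₂ = 150.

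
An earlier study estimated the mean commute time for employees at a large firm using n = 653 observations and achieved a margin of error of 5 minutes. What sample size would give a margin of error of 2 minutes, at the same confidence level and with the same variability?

Margin of error scales as 1/√n, so n₂ = n₁·(E₁/E₂)².
n₂ = 653 × (5/2)² = 653 × 6.25 = 4081.25
Round up: n₂ = 4082.

n = 4082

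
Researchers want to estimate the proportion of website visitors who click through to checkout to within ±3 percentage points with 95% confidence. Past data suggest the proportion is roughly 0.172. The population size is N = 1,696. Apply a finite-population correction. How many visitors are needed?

448

For a proportion with margin E = 0.03 at 95% confidence, z = 1.960.
n = p̂(1−p̂)(z/E)² = 0.172 × 0.828 × (1.960/0.03)² = 607.89 — call this n₀.
Finite-population correction with N = 1,696: n = n₀ / (1 + (n₀−1)/N) = 607.89 / 1.358 = 447.64
Round up: n = 448.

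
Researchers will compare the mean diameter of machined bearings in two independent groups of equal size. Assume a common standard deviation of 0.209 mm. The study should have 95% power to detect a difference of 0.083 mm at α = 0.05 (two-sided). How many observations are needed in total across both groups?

330 total

For two equal groups, n per group = 2·((z_{α/2} + z_β)·σ/δ)².
z_{α/2} = 1.960; z_β = 1.645 (power 95%).
n = 2 × (3.605 × 0.209 / 0.083)² = 2 × 82.40 = 164.80
Round up: n = 165 per group.
Total across both groups: 2 × 165 = 330.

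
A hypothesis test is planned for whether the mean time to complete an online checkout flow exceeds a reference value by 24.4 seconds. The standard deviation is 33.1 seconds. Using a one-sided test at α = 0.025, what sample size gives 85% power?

For a one-sample z-test, n = ((z_α + z_β)·σ/δ)².
z_α = 1.960 (one-sided α = 0.025); z_β = 1.036 (power 85% → β = 0.15).
n = (2.996 × 33.1 / 24.4)² = 16.52
Round up: n = 17.

n = 17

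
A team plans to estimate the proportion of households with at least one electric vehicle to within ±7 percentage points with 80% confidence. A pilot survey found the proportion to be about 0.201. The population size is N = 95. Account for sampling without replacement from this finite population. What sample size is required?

n = 35

For a proportion with margin E = 0.07 at 80% confidence, z = 1.282.
n = p̂(1−p̂)(z/E)² = 0.201 × 0.799 × (1.282/0.07)² = 53.87 — call this n₀.
Finite-population correction with N = 95: n = n₀ / (1 + (n₀−1)/N) = 53.87 / 1.557 = 34.60
Round up: n = 35.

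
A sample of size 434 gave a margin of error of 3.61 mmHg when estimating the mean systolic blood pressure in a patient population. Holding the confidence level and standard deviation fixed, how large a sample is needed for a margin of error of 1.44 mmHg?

2728

Margin of error scales as 1/√n, so n₂ = n₁·(E₁/E₂)².
n₂ = 434 × (3.61/1.44)² = 434 × 6.285 = 2727.69
Round up: n₂ = 2728.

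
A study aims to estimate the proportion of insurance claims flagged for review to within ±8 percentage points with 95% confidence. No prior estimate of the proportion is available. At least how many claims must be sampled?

For a proportion with margin E = 0.08 at 95% confidence, z = 1.960.
With no prior estimate, use p = 0.5, which maximizes p(1−p) at 0.25.
n = 0.25 × (z/E)² = 0.25 × (1.960/0.08)² = 150.06
Round up: n = 151.

151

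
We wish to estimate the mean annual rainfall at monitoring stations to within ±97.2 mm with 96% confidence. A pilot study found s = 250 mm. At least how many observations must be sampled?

For a mean, the margin of error is E = z·σ/√n, so n = (zσ/E)².
At 96% confidence, z = 2.054.
n = (2.054 × 250 / 97.2)² = 27.91
Round up: n = 28.

28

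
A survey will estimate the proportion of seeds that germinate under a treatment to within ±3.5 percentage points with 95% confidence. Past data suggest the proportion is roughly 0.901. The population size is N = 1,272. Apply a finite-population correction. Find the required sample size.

For a proportion with margin E = 0.035 at 95% confidence, z = 1.960.
n = p̂(1−p̂)(z/E)² = 0.901 × 0.099 × (1.960/0.035)² = 279.73 — call this n₀.
Finite-population correction with N = 1,272: n = n₀ / (1 + (n₀−1)/N) = 279.73 / 1.219 = 229.47
Round up: n = 230.

230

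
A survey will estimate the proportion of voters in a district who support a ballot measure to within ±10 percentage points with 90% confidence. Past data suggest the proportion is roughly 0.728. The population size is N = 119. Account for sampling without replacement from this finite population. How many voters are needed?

For a proportion with margin E = 0.1 at 90% confidence, z = 1.645.
n = p̂(1−p̂)(z/E)² = 0.728 × 0.272 × (1.645/0.1)² = 53.58 — call this n₀.
Finite-population correction with N = 119: n = n₀ / (1 + (n₀−1)/N) = 53.58 / 1.442 = 37.16
Round up: n = 38.

38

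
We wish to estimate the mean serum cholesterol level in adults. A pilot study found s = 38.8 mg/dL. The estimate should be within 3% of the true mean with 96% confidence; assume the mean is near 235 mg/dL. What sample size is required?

For a mean, the margin of error is E = z·σ/√n, so n = (zσ/E)².
At 96% confidence, z = 2.054.
E = 3% of 235 = 7.05 mg/dL.
n = (2.054 × 38.8 / 7.05)² = 127.79
Round up: n = 128.

128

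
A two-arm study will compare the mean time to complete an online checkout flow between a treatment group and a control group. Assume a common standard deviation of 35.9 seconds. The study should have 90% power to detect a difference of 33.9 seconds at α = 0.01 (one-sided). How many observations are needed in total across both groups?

For two equal groups, n per group = 2·((z_α + z_β)·σ/δ)².
z_α = 2.326; z_β = 1.282 (power 90%).
n = 2 × (3.608 × 35.9 / 33.9)² = 2 × 14.60 = 29.20
Round up: n = 30 per group.
Total across both groups: 2 × 30 = 60.

60 total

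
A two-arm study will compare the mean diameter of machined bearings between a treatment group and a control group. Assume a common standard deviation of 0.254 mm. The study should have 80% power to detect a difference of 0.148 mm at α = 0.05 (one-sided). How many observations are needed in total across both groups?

74 total

For two equal groups, n per group = 2·((z_α + z_β)·σ/δ)².
z_α = 1.645; z_β = 0.842 (power 80%).
n = 2 × (2.487 × 0.254 / 0.148)² = 2 × 18.22 = 36.44
Round up: n = 37 per group.
Total across both groups: 2 × 37 = 74.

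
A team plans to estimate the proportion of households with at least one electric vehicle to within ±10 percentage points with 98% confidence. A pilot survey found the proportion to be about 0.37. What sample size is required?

127

For a proportion with margin E = 0.1 at 98% confidence, z = 2.326.
n = p̂(1−p̂)(z/E)² = 0.37 × 0.63 × (2.326/0.1)² = 126.11
Round up: n = 127.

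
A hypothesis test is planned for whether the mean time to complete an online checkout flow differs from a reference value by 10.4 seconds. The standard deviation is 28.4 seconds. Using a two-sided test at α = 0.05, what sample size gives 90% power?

n = 79

For a one-sample z-test, n = ((z_{α/2} + z_β)·σ/δ)².
z_{α/2} = 1.960 (two-sided α = 0.05); z_β = 1.282 (power 90% → β = 0.1).
n = (3.242 × 28.4 / 10.4)² = 78.38
Round up: n = 79.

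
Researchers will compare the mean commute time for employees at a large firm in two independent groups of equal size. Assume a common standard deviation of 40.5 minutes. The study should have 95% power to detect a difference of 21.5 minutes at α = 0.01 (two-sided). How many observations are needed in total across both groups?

254 total

For two equal groups, n per group = 2·((z_{α/2} + z_β)·σ/δ)².
z_{α/2} = 2.576; z_β = 1.645 (power 95%).
n = 2 × (4.221 × 40.5 / 21.5)² = 2 × 63.22 = 126.44
Round up: n = 127 per group.
Total across both groups: 2 × 127 = 254.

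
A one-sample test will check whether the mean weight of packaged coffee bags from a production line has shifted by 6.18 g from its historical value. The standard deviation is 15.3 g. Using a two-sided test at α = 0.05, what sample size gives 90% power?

For a one-sample z-test, n = ((z_{α/2} + z_β)·σ/δ)².
z_{α/2} = 1.960 (two-sided α = 0.05); z_β = 1.282 (power 90% → β = 0.1).
n = (3.242 × 15.3 / 6.18)² = 64.42
Round up: n = 65.

65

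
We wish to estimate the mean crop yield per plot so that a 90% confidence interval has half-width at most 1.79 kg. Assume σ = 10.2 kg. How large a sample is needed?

For a mean, the margin of error is E = z·σ/√n, so n = (zσ/E)².
At 90% confidence, z = 1.645.
n = (1.645 × 10.2 / 1.79)² = 87.87
Round up: n = 88.

n = 88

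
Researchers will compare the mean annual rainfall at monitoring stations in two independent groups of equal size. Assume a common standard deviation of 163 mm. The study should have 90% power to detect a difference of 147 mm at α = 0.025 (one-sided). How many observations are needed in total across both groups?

52 total

For two equal groups, n per group = 2·((z_α + z_β)·σ/δ)².
z_α = 1.960; z_β = 1.282 (power 90%).
n = 2 × (3.242 × 163 / 147)² = 2 × 12.92 = 25.84
Round up: n = 26 per group.
Total across both groups: 2 × 26 = 52.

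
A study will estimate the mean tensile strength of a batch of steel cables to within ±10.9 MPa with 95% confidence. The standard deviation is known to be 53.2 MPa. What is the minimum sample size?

For a mean, the margin of error is E = z·σ/√n, so n = (zσ/E)².
At 95% confidence, z = 1.960.
n = (1.960 × 53.2 / 10.9)² = 91.51
Round up: n = 92.

n = 92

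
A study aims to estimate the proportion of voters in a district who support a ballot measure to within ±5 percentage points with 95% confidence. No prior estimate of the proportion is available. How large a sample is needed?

n = 385

For a proportion with margin E = 0.05 at 95% confidence, z = 1.960.
With no prior estimate, use p = 0.5, which maximizes p(1−p) at 0.25.
n = 0.25 × (z/E)² = 0.25 × (1.960/0.05)² = 384.16
Round up: n = 385.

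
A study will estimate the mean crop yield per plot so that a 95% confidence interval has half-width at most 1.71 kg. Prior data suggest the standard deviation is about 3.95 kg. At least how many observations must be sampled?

n = 21

For a mean, the margin of error is E = z·σ/√n, so n = (zσ/E)².
At 95% confidence, z = 1.960.
n = (1.960 × 3.95 / 1.71)² = 20.50
Round up: n = 21.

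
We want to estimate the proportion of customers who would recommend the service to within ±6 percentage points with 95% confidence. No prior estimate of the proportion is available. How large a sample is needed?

n = 267

For a proportion with margin E = 0.06 at 95% confidence, z = 1.960.
With no prior estimate, use p = 0.5, which maximizes p(1−p) at 0.25.
n = 0.25 × (z/E)² = 0.25 × (1.960/0.06)² = 266.78
Round up: n = 267.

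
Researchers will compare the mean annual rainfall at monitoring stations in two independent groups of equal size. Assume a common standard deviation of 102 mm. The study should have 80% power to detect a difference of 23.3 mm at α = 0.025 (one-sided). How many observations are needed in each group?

301 per group

For two equal groups, n per group = 2·((z_α + z_β)·σ/δ)².
z_α = 1.960; z_β = 0.842 (power 80%).
n = 2 × (2.802 × 102 / 23.3)² = 2 × 150.46 = 300.92
Round up: n = 301 per group.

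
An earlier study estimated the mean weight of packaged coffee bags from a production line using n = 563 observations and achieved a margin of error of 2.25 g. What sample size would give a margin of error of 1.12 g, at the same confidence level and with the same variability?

2273

Margin of error scales as 1/√n, so n₂ = n₁·(E₁/E₂)².
n₂ = 563 × (2.25/1.12)² = 563 × 4.036 = 2272.27
Round up: n₂ = 2273.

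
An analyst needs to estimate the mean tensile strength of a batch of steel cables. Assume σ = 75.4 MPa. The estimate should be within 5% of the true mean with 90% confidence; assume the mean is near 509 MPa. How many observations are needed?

For a mean, the margin of error is E = z·σ/√n, so n = (zσ/E)².
At 90% confidence, z = 1.645.
E = 5% of 509 = 25.45 MPa.
n = (1.645 × 75.4 / 25.45)² = 23.75
Round up: n = 24.

n = 24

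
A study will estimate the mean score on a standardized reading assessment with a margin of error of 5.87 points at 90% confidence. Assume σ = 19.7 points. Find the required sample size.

For a mean, the margin of error is E = z·σ/√n, so n = (zσ/E)².
At 90% confidence, z = 1.645.
n = (1.645 × 19.7 / 5.87)² = 30.48
Round up: n = 31.

31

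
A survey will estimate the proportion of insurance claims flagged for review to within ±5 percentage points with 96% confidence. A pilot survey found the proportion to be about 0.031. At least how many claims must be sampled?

For a proportion with margin E = 0.05 at 96% confidence, z = 2.054.
n = p̂(1−p̂)(z/E)² = 0.031 × 0.969 × (2.054/0.05)² = 50.69
Round up: n = 51.

n = 51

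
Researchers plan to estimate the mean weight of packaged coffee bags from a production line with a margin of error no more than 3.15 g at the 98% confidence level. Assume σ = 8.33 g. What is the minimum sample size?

For a mean, the margin of error is E = z·σ/√n, so n = (zσ/E)².
At 98% confidence, z = 2.326.
n = (2.326 × 8.33 / 3.15)² = 37.83
Round up: n = 38.

n = 38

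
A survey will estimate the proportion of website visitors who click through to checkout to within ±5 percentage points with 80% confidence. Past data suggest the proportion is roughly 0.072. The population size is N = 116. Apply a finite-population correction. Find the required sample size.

33

For a proportion with margin E = 0.05 at 80% confidence, z = 1.282.
n = p̂(1−p̂)(z/E)² = 0.072 × 0.928 × (1.282/0.05)² = 43.93 — call this n₀.
Finite-population correction with N = 116: n = n₀ / (1 + (n₀−1)/N) = 43.93 / 1.37 = 32.07
Round up: n = 33.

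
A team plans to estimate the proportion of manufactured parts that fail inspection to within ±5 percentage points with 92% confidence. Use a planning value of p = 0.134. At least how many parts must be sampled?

n = 143

For a proportion with margin E = 0.05 at 92% confidence, z = 1.751.
n = p̂(1−p̂)(z/E)² = 0.134 × 0.866 × (1.751/0.05)² = 142.32
Round up: n = 143.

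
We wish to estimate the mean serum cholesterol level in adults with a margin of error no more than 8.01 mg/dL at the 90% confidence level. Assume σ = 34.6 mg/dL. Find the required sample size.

51

For a mean, the margin of error is E = z·σ/√n, so n = (zσ/E)².
At 90% confidence, z = 1.645.
n = (1.645 × 34.6 / 8.01)² = 50.49
Round up: n = 51.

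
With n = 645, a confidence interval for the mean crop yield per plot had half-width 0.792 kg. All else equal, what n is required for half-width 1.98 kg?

Margin of error scales as 1/√n, so n₂ = n₁·(E₁/E₂)².
n₂ = 645 × (0.792/1.98)² = 645 × 0.16 = 103.20
Round up: n₂ = 104.

104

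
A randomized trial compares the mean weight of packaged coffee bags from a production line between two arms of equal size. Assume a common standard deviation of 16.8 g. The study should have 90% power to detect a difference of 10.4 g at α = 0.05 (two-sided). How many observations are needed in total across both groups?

110 total

For two equal groups, n per group = 2·((z_{α/2} + z_β)·σ/δ)².
z_{α/2} = 1.960; z_β = 1.282 (power 90%).
n = 2 × (3.242 × 16.8 / 10.4)² = 2 × 27.43 = 54.86
Round up: n = 55 per group.
Total across both groups: 2 × 55 = 110.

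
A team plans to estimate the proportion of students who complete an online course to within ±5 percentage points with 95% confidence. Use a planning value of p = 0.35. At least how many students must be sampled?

350

For a proportion with margin E = 0.05 at 95% confidence, z = 1.960.
n = p̂(1−p̂)(z/E)² = 0.35 × 0.65 × (1.960/0.05)² = 349.59
Round up: n = 350.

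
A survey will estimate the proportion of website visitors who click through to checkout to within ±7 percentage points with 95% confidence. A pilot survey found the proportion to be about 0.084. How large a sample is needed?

n = 61

For a proportion with margin E = 0.07 at 95% confidence, z = 1.960.
n = p̂(1−p̂)(z/E)² = 0.084 × 0.916 × (1.960/0.07)² = 60.32
Round up: n = 61.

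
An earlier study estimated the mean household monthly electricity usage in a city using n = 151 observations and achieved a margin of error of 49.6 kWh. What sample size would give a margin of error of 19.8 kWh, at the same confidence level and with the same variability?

948

Margin of error scales as 1/√n, so n₂ = n₁·(E₁/E₂)².
n₂ = 151 × (49.6/19.8)² = 151 × 6.275 = 947.53
Round up: n₂ = 948.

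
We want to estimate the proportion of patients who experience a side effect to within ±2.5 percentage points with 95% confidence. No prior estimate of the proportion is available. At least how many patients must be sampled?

1537

For a proportion with margin E = 0.025 at 95% confidence, z = 1.960.
With no prior estimate, use p = 0.5, which maximizes p(1−p) at 0.25.
n = 0.25 × (z/E)² = 0.25 × (1.960/0.025)² = 1536.64
Round up: n = 1537.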